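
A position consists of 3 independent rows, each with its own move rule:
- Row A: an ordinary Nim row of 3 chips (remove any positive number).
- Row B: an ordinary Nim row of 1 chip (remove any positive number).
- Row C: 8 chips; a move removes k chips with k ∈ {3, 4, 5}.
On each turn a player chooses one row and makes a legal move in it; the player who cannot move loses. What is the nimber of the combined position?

2

Row A is a plain Nim row of size 3, so its Grundy value is 3.
Row B is a plain Nim row of size 1, so its Grundy value is 1.
Grundy values for row C (subtraction set {3, 4, 5}):
k:     0  1  2  3  4  5  6  7  8
g(k):  0  0  0  1  1  1  2  2  0
So g(8) = 0.
By the Sprague-Grundy theorem, the Grundy value of a sum of independent games is the XOR of the component values.
Combined value = 3 XOR 1 XOR 0 = 2.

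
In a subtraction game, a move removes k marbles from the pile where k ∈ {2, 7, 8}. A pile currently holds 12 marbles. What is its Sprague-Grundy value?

1

Compute g(0), g(1), … for moves {2, 7, 8}:
g(0) = mex{} = 0
g(1) = mex{} = 0
g(2) = mex{0} = 1
g(3) = mex{0} = 1
g(4) = mex{1} = 0
g(5) = mex{1} = 0
g(6) = mex{0} = 1
g(7) = mex{0} = 1
g(8) = mex{0,1} = 2
g(9) = mex{0,1} = 2
g(10) = mex{1,2} = 0
g(11) = mex{0,1,2} = 3
g(12) = mex{0} = 1
So g(12) = 1.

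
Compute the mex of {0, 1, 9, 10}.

2

The values 0, 1 are all present; 2 is the first non-negative integer missing from the set.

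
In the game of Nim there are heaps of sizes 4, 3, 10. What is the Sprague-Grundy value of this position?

13

Nim-sum: 4 ⊕ 3 ⊕ 10 = 13.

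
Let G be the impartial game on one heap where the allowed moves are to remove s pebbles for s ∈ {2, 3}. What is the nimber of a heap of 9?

Build the Grundy sequence with g(k) = mex{g(k−s) : s ∈ {2, 3}, s ≤ k}:
k:     0  1  2  3  4  5  6  7  8  9
g(k):  0  0  1  1  2  0  0  1  1  2
So g(9) = 2.

2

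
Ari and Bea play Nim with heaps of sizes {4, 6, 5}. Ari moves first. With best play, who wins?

Ari wins

Nim-sum: 4 ^ 6 ^ 5 = 7.
The nim-sum is 7 ≠ 0, so this is an N-position: the player to move can win; Ari has a winning move.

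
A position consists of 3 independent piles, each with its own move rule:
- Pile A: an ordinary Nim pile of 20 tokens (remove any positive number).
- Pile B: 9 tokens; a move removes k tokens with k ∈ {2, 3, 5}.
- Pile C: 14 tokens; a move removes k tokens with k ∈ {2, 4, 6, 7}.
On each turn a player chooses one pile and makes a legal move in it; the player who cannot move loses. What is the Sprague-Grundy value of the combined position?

Pile A is a plain Nim pile of size 20, so its Grundy value is 20.
For pile B, compute g(0), g(1), … with moves {2, 3, 5}:
k:     0  1  2  3  4  5  6  7  8  9
g(k):  0  0  1  1  2  2  3  0  0  1
So g(9) = 1.
Build the Grundy sequence for pile C with g(k) = mex{g(k−s) : s ∈ {2, 4, 6, 7}, s ≤ k}:
k:     0  1  2  3  4  5  6  7  8  9 10 11 12 13 14
g(k):  0  0  1  1  2  2  3  3  4  0  0  1  1  2  2
So g(14) = 2.
The value of a disjunctive sum is the nim-sum of the parts.
Combined value = 20 XOR 1 XOR 2 = 23.

23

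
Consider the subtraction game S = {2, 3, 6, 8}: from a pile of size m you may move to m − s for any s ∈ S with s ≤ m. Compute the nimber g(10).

Build the Grundy sequence with g(k) = mex{g(k−s) : s ∈ {2, 3, 6, 8}, s ≤ k}:
k:     0  1  2  3  4  5  6  7  8  9 10
g(k):  0  0  1  1  2  0  3  1  2  2  0
So g(10) = 0.

0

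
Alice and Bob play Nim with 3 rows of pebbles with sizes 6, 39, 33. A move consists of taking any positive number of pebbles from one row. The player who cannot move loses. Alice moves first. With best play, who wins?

Bob wins

Nim-sum: 6 ^ 39 ^ 33 = 0.
The nim-sum is 0, so this is a P-position: the player to move is in a losing position under optimal play; Alice is about to move from it and so loses — Bob wins.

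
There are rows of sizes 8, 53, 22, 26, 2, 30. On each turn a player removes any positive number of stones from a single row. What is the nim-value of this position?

45

Nim-sum: 8 XOR 53 XOR 22 XOR 26 XOR 2 XOR 30 = 45.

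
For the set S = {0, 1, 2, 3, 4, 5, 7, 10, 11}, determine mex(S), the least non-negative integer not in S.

The values 0, 1, 2, 3, 4, 5 are all present; 6 is the first non-negative integer missing from the set.

6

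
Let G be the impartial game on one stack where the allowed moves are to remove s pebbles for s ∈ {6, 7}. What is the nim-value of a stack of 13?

0

Compute g(0), g(1), … for moves {6, 7}:
k:     0  1  2  3  4  5  6  7  8  9 10 11 12 13
g(k):  0  0  0  0  0  0  1  1  1  1  1  1  2  0
So g(13) = 0.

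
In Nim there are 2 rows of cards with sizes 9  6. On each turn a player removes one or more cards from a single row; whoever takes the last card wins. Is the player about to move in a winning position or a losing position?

Write each in binary and XOR column by column:
  1001  (9)
  0110  (6)
  ----
  1111  (15)
The nim-sum is 15 ≠ 0, so this is an N-position: the player to move can win.

Winning position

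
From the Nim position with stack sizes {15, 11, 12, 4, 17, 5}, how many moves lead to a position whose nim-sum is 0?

1

Write each in binary and XOR column by column:
  01111  (15)
  01011  (11)
  01100  (12)
  00100  (4)
  10001  (17)
  00101  (5)
  -----
  11000  (24)
The overall nim-sum is X = 24. A stack of size p has a winning move iff p XOR X < p (reduce it to p XOR X).
  15: 15 XOR 24 = 23 ≥ 15 — no move.
  11: 11 XOR 24 = 19 ≥ 11 — no move.
  12: 12 XOR 24 = 20 ≥ 12 — no move.
  4: 4 XOR 24 = 28 ≥ 4 — no move.
  17: 17 XOR 24 = 9 < 17 — winning move (to 9).
  5: 5 XOR 24 = 29 ≥ 5 — no move.
That gives 1 winning move.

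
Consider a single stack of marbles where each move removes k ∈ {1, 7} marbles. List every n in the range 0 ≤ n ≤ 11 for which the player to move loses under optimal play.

Compute g(0), g(1), … for moves {1, 7}:
g(0) = mex{} = 0
g(1) = mex{0} = 1
g(2) = mex{1} = 0
g(3) = mex{0} = 1
g(4) = mex{1} = 0
g(5) = mex{0} = 1
g(6) = mex{1} = 0
g(7) = mex{0} = 1
g(8) = mex{1} = 0
g(9) = mex{0} = 1
g(10) = mex{1} = 0
g(11) = mex{0} = 1
The P-positions (g = 0) in 0..11 are 0, 2, 4, 6, 8, 10.

0, 2, 4, 6, 8, 10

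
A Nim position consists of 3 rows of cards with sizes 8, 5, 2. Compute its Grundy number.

Write each in binary and XOR column by column:
  1000  (8)
  0101  (5)
  0010  (2)
  ----
  1111  (15)

15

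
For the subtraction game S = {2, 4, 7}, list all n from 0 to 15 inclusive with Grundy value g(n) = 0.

0, 1, 6, 9, 12, 15

Compute g(0), g(1), … for moves {2, 4, 7}:
k:     0  1  2  3  4  5  6  7  8  9 10 11 12 13 14 15
g(k):  0  0  1  1  2  2  0  3  1  0  2  1  0  2  1  0
The P-positions (g = 0) in 0..15 are 0, 1, 6, 9, 12, 15.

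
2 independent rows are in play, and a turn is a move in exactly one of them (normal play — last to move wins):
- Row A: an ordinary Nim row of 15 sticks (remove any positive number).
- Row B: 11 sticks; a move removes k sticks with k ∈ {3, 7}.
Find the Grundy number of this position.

15

Row A is a plain Nim row of size 15, so its Grundy value is 15.
For row B, compute g(0), g(1), … with moves {3, 7}:
k:     0  1  2  3  4  5  6  7  8  9 10 11
g(k):  0  0  0  1  1  1  0  2  2  1  0  0
So g(11) = 0.
By the Sprague-Grundy theorem, the Grundy value of a sum of independent games is the XOR of the component values.
Combined value = 15 ⊕ 0 = 15.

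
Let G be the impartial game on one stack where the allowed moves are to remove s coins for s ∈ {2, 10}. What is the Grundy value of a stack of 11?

1

Grundy values for subtraction set {2, 10}:
g(0) = mex{} = 0
g(1) = mex{} = 0
g(2) = mex{0} = 1
g(3) = mex{0} = 1
g(4) = mex{1} = 0
g(5) = mex{1} = 0
g(6) = mex{0} = 1
g(7) = mex{0} = 1
g(8) = mex{1} = 0
g(9) = mex{1} = 0
g(10) = mex{0} = 1
g(11) = mex{0} = 1
So g(11) = 1.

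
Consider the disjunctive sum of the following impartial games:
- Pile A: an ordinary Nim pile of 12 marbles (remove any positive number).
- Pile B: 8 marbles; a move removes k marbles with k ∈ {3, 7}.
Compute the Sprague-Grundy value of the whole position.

14

Pile A is a plain Nim pile of size 12, so its Grundy value is 12.
Grundy values for pile B (subtraction set {3, 7}):
g(0) = mex{} = 0
g(1) = mex{} = 0
g(2) = mex{} = 0
g(3) = mex{0} = 1
g(4) = mex{0} = 1
g(5) = mex{0} = 1
g(6) = mex{1} = 0
g(7) = mex{0,1} = 2
g(8) = mex{0,1} = 2
So g(8) = 2.
By the Sprague-Grundy theorem, the Grundy value of a sum of independent games is the XOR of the component values.
Combined value = 12 XOR 2 = 14.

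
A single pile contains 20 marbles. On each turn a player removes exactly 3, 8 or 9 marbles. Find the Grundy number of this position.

1

Compute g(0), g(1), … for moves {3, 8, 9}:
k:     0  1  2  3  4  5  6  7  8  9 10 11 12 13 14 15 16 17 18 19 20
g(k):  0  0  0  1  1  1  0  0  2  1  1  3  0  0  2  1  1  0  0  0  1
So g(20) = 1.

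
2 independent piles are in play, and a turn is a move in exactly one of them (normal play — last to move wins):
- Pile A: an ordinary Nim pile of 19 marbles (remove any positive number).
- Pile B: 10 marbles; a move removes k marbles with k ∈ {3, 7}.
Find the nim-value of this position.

Pile A is a plain Nim pile of size 19, so its Grundy value is 19.
For pile B, compute g(0), g(1), … with moves {3, 7}:
k:     0  1  2  3  4  5  6  7  8  9 10
g(k):  0  0  0  1  1  1  0  2  2  1  0
So g(10) = 0.
The value of a disjunctive sum is the nim-sum of the parts.
Combined value = 19 XOR 0 = 19.

19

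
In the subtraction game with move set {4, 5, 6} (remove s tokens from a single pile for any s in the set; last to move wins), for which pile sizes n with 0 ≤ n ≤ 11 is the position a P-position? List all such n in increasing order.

Compute g(0), g(1), … for moves {4, 5, 6}:
k:     0  1  2  3  4  5  6  7  8  9 10 11
g(k):  0  0  0  0  1  1  1  1  2  2  0  0
The P-positions (g = 0) in 0..11 are 0, 1, 2, 3, 10, 11.

0, 1, 2, 3, 10, 11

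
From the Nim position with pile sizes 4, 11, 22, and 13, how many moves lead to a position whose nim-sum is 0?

1

Compute the nim-sum pairwise:
4 XOR 11 = 15
15 XOR 22 = 25
25 XOR 13 = 20
The overall nim-sum is X = 20. A pile of size p has a winning move iff p XOR X < p (reduce it to p XOR X).
  4: 4 XOR 20 = 16 ≥ 4 — no move.
  11: 11 XOR 20 = 31 ≥ 11 — no move.
  22: 22 XOR 20 = 2 < 22 — winning move (to 2).
  13: 13 XOR 20 = 25 ≥ 13 — no move.
That gives 1 winning move.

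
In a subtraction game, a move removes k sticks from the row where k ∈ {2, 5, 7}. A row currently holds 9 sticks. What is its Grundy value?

2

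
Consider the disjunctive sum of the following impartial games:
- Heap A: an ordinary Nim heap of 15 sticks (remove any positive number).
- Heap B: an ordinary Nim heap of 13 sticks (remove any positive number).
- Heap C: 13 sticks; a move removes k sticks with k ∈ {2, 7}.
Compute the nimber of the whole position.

Heap A is a plain Nim heap of size 15, so its Grundy value is 15.
Heap B is a plain Nim heap of size 13, so its Grundy value is 13.
Grundy values for heap C (subtraction set {2, 7}):
k:     0  1  2  3  4  5  6  7  8  9 10 11 12 13
g(k):  0  0  1  1  0  0  1  1  2  0  0  1  1  0
So g(13) = 0.
The value of a disjunctive sum is the nim-sum of the parts.
Combined value = 15 ⊕ 13 ⊕ 0 = 2.

2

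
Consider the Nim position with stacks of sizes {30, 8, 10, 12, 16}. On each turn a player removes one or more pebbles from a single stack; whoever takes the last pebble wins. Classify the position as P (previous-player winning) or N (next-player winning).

In binary:
  11110  (30)
  01000  (8)
  01010  (10)
  01100  (12)
  10000  (16)
  -----
  00000  (0)
The nim-sum is 0, so this is a P-position: the player to move is in a losing position under optimal play.

P-position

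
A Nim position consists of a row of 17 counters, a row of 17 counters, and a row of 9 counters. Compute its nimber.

9

Nim-sum: 17 ⊕ 17 ⊕ 9 = 9.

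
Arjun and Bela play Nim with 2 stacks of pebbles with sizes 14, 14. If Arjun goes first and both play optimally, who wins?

Bela wins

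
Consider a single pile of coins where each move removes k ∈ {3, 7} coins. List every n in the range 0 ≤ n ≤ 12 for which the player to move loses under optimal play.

Grundy values for subtraction set {3, 7}:
k:     0  1  2  3  4  5  6  7  8  9 10 11 12
g(k):  0  0  0  1  1  1  0  2  2  1  0  0  0
The P-positions (g = 0) in 0..12 are 0, 1, 2, 6, 10, 11, 12.

0, 1, 2, 6, 10, 11, 12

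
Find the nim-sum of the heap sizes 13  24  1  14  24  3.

1

Compute the nim-sum pairwise:
13 XOR 24 = 21
21 XOR 1 = 20
20 XOR 14 = 26
26 XOR 24 = 2
2 XOR 3 = 1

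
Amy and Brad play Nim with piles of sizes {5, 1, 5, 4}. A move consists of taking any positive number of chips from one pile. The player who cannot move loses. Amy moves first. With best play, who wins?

Amy wins

In binary:
  101  (5)
  001  (1)
  101  (5)
  100  (4)
  ---
  101  (5)
The nim-sum is 5 ≠ 0, so this is an N-position: the player to move can win; Amy has a winning move.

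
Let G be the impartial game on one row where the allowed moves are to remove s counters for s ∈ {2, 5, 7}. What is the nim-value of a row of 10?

Grundy values for subtraction set {2, 5, 7}:
g(0) = mex{} = 0
g(1) = mex{} = 0
g(2) = mex{0} = 1
g(3) = mex{0} = 1
g(4) = mex{1} = 0
g(5) = mex{0,1} = 2
g(6) = mex{0} = 1
g(7) = mex{0,1,2} = 3
g(8) = mex{0,1} = 2
g(9) = mex{0,1,3} = 2
g(10) = mex{1,2} = 0
So g(10) = 0.

0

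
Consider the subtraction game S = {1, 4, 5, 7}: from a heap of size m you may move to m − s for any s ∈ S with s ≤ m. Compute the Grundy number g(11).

1

Grundy values for subtraction set {1, 4, 5, 7}:
g(0) = mex{} = 0
g(1) = mex{0} = 1
g(2) = mex{1} = 0
g(3) = mex{0} = 1
g(4) = mex{0,1} = 2
g(5) = mex{0,1,2} = 3
g(6) = mex{0,1,3} = 2
g(7) = mex{0,1,2} = 3
g(8) = mex{1,2,3} = 0
g(9) = mex{0,2,3} = 1
g(10) = mex{1,2,3} = 0
g(11) = mex{0,2,3} = 1
So g(11) = 1.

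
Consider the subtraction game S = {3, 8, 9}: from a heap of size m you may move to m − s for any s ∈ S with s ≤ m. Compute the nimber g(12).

Grundy values for subtraction set {3, 8, 9}:
g(0) = mex{} = 0
g(1) = mex{} = 0
g(2) = mex{} = 0
g(3) = mex{0} = 1
g(4) = mex{0} = 1
g(5) = mex{0} = 1
g(6) = mex{1} = 0
g(7) = mex{1} = 0
g(8) = mex{0,1} = 2
g(9) = mex{0} = 1
g(10) = mex{0} = 1
g(11) = mex{0,1,2} = 3
g(12) = mex{1} = 0
So g(12) = 0.

0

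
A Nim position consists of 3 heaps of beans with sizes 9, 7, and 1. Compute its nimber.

In binary:
  1001  (9)
  0111  (7)
  0001  (1)
  ----
  1111  (15)

15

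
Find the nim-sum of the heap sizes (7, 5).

2

In binary:
  111  (7)
  101  (5)
  ---
  010  (2)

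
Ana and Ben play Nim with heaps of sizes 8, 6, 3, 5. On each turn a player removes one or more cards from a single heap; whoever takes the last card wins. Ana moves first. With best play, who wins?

Ana wins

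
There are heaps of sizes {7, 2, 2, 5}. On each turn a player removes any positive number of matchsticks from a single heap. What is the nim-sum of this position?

2

Nim-sum: 7 ⊕ 2 ⊕ 2 ⊕ 5 = 2.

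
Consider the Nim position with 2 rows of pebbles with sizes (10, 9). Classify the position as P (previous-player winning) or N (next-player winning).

Bitwise XOR of the heap sizes:
  1010  (10)
  1001  (9)
  ----
  0011  (3)
The nim-sum is 3 ≠ 0, so this is an N-position: the player to move can win.

N-position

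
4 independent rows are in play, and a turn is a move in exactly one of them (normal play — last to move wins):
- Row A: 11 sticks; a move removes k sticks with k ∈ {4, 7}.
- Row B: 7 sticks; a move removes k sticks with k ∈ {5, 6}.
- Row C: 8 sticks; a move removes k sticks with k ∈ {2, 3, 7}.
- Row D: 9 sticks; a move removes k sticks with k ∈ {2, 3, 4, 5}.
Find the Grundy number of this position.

For row A, compute g(0), g(1), … with moves {4, 7}:
k:     0  1  2  3  4  5  6  7  8  9 10 11
g(k):  0  0  0  0  1  1  1  1  2  2  2  0
So g(11) = 0.
Build the Grundy sequence for row B with g(k) = mex{g(k−s) : s ∈ {5, 6}, s ≤ k}:
g(0) = mex{} = 0
g(1) = mex{} = 0
g(2) = mex{} = 0
g(3) = mex{} = 0
g(4) = mex{} = 0
g(5) = mex{0} = 1
g(6) = mex{0} = 1
g(7) = mex{0} = 1
So g(7) = 1.
Grundy values for row C (subtraction set {2, 3, 7}):
g(0) = mex{} = 0
g(1) = mex{} = 0
g(2) = mex{0} = 1
g(3) = mex{0} = 1
g(4) = mex{0,1} = 2
g(5) = mex{1} = 0
g(6) = mex{1,2} = 0
g(7) = mex{0,2} = 1
g(8) = mex{0} = 1
So g(8) = 1.
For row D, compute g(0), g(1), … with moves {2, 3, 4, 5}:
k:     0  1  2  3  4  5  6  7  8  9
g(k):  0  0  1  1  2  2  3  0  0  1
So g(9) = 1.
By the Sprague-Grundy theorem, the Grundy value of a sum of independent games is the XOR of the component values.
Combined value = 0 ⊕ 1 ⊕ 1 ⊕ 1 = 1.

1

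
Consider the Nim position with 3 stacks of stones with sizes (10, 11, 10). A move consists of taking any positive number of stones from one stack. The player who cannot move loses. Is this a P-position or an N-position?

N-position

Nim-sum: 10 ^ 11 ^ 10 = 11.
The nim-sum is 11 ≠ 0, so this is an N-position: the player to move can win.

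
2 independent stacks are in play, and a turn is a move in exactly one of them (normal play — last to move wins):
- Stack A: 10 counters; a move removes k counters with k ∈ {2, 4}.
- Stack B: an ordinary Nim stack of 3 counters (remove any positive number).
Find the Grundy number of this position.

Grundy values for stack A (subtraction set {2, 4}):
g(0) = mex{} = 0
g(1) = mex{} = 0
g(2) = mex{0} = 1
g(3) = mex{0} = 1
g(4) = mex{0,1} = 2
g(5) = mex{0,1} = 2
g(6) = mex{1,2} = 0
g(7) = mex{1,2} = 0
g(8) = mex{0,2} = 1
g(9) = mex{0,2} = 1
g(10) = mex{0,1} = 2
So g(10) = 2.
Stack B is a plain Nim stack of size 3, so its Grundy value is 3.
The value of a disjunctive sum is the nim-sum of the parts.
Combined value = 2 ⊕ 3 = 1.

1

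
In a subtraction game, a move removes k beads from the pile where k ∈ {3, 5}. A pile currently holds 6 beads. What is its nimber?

2

Compute g(0), g(1), … for moves {3, 5}:
g(0) = mex{} = 0
g(1) = mex{} = 0
g(2) = mex{} = 0
g(3) = mex{0} = 1
g(4) = mex{0} = 1
g(5) = mex{0} = 1
g(6) = mex{0,1} = 2
So g(6) = 2.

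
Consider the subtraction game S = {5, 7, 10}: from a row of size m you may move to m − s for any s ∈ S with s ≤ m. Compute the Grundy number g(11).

2

Compute g(0), g(1), … for moves {5, 7, 10}:
k:     0  1  2  3  4  5  6  7  8  9 10 11
g(k):  0  0  0  0  0  1  1  1  1  1  2  2
So g(11) = 2.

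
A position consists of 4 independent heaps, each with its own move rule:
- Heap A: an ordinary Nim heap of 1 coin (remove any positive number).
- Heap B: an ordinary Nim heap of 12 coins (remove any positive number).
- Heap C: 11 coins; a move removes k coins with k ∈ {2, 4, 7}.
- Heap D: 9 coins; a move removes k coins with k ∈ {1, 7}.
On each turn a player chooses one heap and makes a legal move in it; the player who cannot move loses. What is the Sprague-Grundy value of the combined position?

13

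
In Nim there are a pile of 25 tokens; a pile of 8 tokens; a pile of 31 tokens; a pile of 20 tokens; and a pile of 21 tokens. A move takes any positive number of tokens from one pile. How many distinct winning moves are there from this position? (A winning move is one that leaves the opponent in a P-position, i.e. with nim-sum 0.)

3

Compute the nim-sum pairwise:
25 XOR 8 = 17
17 XOR 31 = 14
14 XOR 20 = 26
26 XOR 21 = 15
The overall nim-sum is X = 15. A pile of size p has a winning move iff p XOR X < p (reduce it to p XOR X).
  25: 25 XOR 15 = 22 < 25 — winning move (to 22).
  8: 8 XOR 15 = 7 < 8 — winning move (to 7).
  31: 31 XOR 15 = 16 < 31 — winning move (to 16).
  20: 20 XOR 15 = 27 ≥ 20 — no move.
  21: 21 XOR 15 = 26 ≥ 21 — no move.
That gives 3 winning moves.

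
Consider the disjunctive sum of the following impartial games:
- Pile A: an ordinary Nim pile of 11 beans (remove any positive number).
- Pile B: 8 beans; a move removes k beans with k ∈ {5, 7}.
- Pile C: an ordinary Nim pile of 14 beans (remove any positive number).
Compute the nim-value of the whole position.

4

Pile A is a plain Nim pile of size 11, so its Grundy value is 11.
For pile B, compute g(0), g(1), … with moves {5, 7}:
k:     0  1  2  3  4  5  6  7  8
g(k):  0  0  0  0  0  1  1  1  1
So g(8) = 1.
Pile C is a plain Nim pile of size 14, so its Grundy value is 14.
By the Sprague-Grundy theorem, the Grundy value of a sum of independent games is the XOR of the component values.
Combined value = 11 ⊕ 1 ⊕ 14 = 4.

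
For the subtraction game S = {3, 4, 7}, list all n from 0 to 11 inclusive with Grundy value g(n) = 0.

0, 1, 2, 10, 11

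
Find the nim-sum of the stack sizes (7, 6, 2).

3

Bitwise XOR of the heap sizes:
  111  (7)
  110  (6)
  010  (2)
  ---
  011  (3)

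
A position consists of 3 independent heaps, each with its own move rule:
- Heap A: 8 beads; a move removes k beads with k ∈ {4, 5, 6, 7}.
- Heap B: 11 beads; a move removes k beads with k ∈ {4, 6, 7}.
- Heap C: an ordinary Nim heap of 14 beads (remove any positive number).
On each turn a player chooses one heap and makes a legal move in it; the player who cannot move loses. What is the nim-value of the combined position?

Build the Grundy sequence for heap A with g(k) = mex{g(k−s) : s ∈ {4, 5, 6, 7}, s ≤ k}:
g(0) = mex{} = 0
g(1) = mex{} = 0
g(2) = mex{} = 0
g(3) = mex{} = 0
g(4) = mex{0} = 1
g(5) = mex{0} = 1
g(6) = mex{0} = 1
g(7) = mex{0} = 1
g(8) = mex{0,1} = 2
So g(8) = 2.
For heap B, compute g(0), g(1), … with moves {4, 6, 7}:
k:     0  1  2  3  4  5  6  7  8  9 10 11
g(k):  0  0  0  0  1  1  1  1  2  2  2  0
So g(11) = 0.
Heap C is a plain Nim heap of size 14, so its Grundy value is 14.
By the Sprague-Grundy theorem, the Grundy value of a sum of independent games is the XOR of the component values.
Combined value = 2 XOR 0 XOR 14 = 12.

12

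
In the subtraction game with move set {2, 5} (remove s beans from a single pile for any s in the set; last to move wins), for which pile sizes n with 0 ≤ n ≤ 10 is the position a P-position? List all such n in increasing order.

0, 1, 4, 7, 8

Build the Grundy sequence with g(k) = mex{g(k−s) : s ∈ {2, 5}, s ≤ k}:
k:     0  1  2  3  4  5  6  7  8  9 10
g(k):  0  0  1  1  0  2  1  0  0  1  1
The P-positions (g = 0) in 0..10 are 0, 1, 4, 7, 8.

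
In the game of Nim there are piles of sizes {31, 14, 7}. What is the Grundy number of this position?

Write each in binary and XOR column by column:
  11111  (31)
  01110  (14)
  00111  (7)
  -----
  10110  (22)

22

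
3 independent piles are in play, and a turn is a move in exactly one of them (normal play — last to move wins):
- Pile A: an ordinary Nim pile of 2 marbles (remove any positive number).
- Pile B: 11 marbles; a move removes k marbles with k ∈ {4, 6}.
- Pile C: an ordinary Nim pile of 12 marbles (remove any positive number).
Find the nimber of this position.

Pile A is a plain Nim pile of size 2, so its Grundy value is 2.
Grundy values for pile B (subtraction set {4, 6}):
k:     0  1  2  3  4  5  6  7  8  9 10 11
g(k):  0  0  0  0  1  1  1  1  2  2  0  0
So g(11) = 0.
Pile C is a plain Nim pile of size 12, so its Grundy value is 12.
The value of a disjunctive sum is the nim-sum of the parts.
Combined value = 2 XOR 0 XOR 12 = 14.

14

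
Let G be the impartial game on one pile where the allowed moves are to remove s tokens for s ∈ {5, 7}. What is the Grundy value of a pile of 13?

0

Build the Grundy sequence with g(k) = mex{g(k−s) : s ∈ {5, 7}, s ≤ k}:
k:     0  1  2  3  4  5  6  7  8  9 10 11 12 13
g(k):  0  0  0  0  0  1  1  1  1  1  2  2  0  0
So g(13) = 0.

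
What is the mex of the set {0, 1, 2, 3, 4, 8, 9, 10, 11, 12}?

The values 0, 1, 2, 3, 4 are all present; 5 is the first non-negative integer missing from the set.

5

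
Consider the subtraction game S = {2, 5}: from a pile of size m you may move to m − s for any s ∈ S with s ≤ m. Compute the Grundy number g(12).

2

Build the Grundy sequence with g(k) = mex{g(k−s) : s ∈ {2, 5}, s ≤ k}:
k:     0  1  2  3  4  5  6  7  8  9 10 11 12
g(k):  0  0  1  1  0  2  1  0  0  1  1  0  2
So g(12) = 2.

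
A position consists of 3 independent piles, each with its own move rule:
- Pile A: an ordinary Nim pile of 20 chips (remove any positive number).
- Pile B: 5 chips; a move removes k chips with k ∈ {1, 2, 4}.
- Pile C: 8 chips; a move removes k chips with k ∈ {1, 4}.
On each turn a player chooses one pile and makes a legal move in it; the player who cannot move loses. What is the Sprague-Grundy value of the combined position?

23

Pile A is a plain Nim pile of size 20, so its Grundy value is 20.
For pile B, compute g(0), g(1), … with moves {1, 2, 4}:
k:     0  1  2  3  4  5
g(k):  0  1  2  0  1  2
So g(5) = 2.
Build the Grundy sequence for pile C with g(k) = mex{g(k−s) : s ∈ {1, 4}, s ≤ k}:
k:     0  1  2  3  4  5  6  7  8
g(k):  0  1  0  1  2  0  1  0  1
So g(8) = 1.
By the Sprague-Grundy theorem, the Grundy value of a sum of independent games is the XOR of the component values.
Combined value = 20 XOR 2 XOR 1 = 23.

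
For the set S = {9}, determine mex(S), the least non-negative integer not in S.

0

0 is not in the set, so the mex is 0.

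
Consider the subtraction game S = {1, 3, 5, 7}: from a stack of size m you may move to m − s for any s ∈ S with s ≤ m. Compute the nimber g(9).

Build the Grundy sequence with g(k) = mex{g(k−s) : s ∈ {1, 3, 5, 7}, s ≤ k}:
g(0) = mex{} = 0
g(1) = mex{0} = 1
g(2) = mex{1} = 0
g(3) = mex{0} = 1
g(4) = mex{1} = 0
g(5) = mex{0} = 1
g(6) = mex{1} = 0
g(7) = mex{0} = 1
g(8) = mex{1} = 0
g(9) = mex{0} = 1
So g(9) = 1.

1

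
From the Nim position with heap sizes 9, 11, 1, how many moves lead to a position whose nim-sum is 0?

1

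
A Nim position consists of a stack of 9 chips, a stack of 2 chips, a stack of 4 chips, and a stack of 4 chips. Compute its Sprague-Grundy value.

In binary:
  1001  (9)
  0010  (2)
  0100  (4)
  0100  (4)
  ----
  1011  (11)

11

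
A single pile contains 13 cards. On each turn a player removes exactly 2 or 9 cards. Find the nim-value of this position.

1

Grundy values for subtraction set {2, 9}:
g(0) = mex{} = 0
g(1) = mex{} = 0
g(2) = mex{0} = 1
g(3) = mex{0} = 1
g(4) = mex{1} = 0
g(5) = mex{1} = 0
g(6) = mex{0} = 1
g(7) = mex{0} = 1
g(8) = mex{1} = 0
g(9) = mex{0,1} = 2
g(10) = mex{0} = 1
g(11) = mex{1,2} = 0
g(12) = mex{1} = 0
g(13) = mex{0} = 1
So g(13) = 1.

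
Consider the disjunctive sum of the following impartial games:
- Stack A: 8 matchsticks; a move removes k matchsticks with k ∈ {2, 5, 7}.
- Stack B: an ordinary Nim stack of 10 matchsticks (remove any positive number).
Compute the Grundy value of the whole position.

Build the Grundy sequence for stack A with g(k) = mex{g(k−s) : s ∈ {2, 5, 7}, s ≤ k}:
k:     0  1  2  3  4  5  6  7  8
g(k):  0  0  1  1  0  2  1  3  2
So g(8) = 2.
Stack B is a plain Nim stack of size 10, so its Grundy value is 10.
The value of a disjunctive sum is the nim-sum of the parts.
Combined value = 2 XOR 10 = 8.

8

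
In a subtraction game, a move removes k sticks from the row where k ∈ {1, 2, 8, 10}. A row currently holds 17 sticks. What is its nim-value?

2

Grundy values for subtraction set {1, 2, 8, 10}:
k:     0  1  2  3  4  5  6  7  8  9 10 11 12 13 14 15 16 17
g(k):  0  1  2  0  1  2  0  1  2  0  1  2  0  1  2  0  1  2
So g(17) = 2.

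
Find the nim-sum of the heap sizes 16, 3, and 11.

Bitwise XOR of the heap sizes:
  10000  (16)
  00011  (3)
  01011  (11)
  -----
  11000  (24)

24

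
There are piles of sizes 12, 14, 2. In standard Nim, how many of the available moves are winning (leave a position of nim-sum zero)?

Compute the nim-sum pairwise:
12 ^ 14 = 2
2 ^ 2 = 0
The nim-sum is already 0, so every move leaves a nonzero nim-sum — there are no winning moves.

0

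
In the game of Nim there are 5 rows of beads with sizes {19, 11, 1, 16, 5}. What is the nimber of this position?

12

Compute the nim-sum pairwise:
19 ^ 11 = 24
24 ^ 1 = 25
25 ^ 16 = 9
9 ^ 5 = 12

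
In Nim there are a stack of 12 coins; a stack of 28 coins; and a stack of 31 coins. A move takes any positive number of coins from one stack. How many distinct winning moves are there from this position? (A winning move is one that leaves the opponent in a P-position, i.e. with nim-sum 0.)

3

In binary:
  01100  (12)
  11100  (28)
  11111  (31)
  -----
  01111  (15)
The overall nim-sum is X = 15. A stack of size p has a winning move iff p XOR X < p (reduce it to p XOR X).
  12: 12 XOR 15 = 3 < 12 — winning move (to 3).
  28: 28 XOR 15 = 19 < 28 — winning move (to 19).
  31: 31 XOR 15 = 16 < 31 — winning move (to 16).
That gives 3 winning moves.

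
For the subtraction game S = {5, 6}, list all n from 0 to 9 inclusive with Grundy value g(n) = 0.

0, 1, 2, 3, 4

Build the Grundy sequence with g(k) = mex{g(k−s) : s ∈ {5, 6}, s ≤ k}:
g(0) = mex{} = 0
g(1) = mex{} = 0
g(2) = mex{} = 0
g(3) = mex{} = 0
g(4) = mex{} = 0
g(5) = mex{0} = 1
g(6) = mex{0} = 1
g(7) = mex{0} = 1
g(8) = mex{0} = 1
g(9) = mex{0} = 1
The P-positions (g = 0) in 0..9 are 0, 1, 2, 3, 4.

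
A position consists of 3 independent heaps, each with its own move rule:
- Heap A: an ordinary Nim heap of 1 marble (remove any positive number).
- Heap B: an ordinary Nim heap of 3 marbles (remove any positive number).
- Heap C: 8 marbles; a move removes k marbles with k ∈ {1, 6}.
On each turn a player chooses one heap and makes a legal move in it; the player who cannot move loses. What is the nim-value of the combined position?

Heap A is a plain Nim heap of size 1, so its Grundy value is 1.
Heap B is a plain Nim heap of size 3, so its Grundy value is 3.
For heap C, compute g(0), g(1), … with moves {1, 6}:
g(0) = mex{} = 0
g(1) = mex{0} = 1
g(2) = mex{1} = 0
g(3) = mex{0} = 1
g(4) = mex{1} = 0
g(5) = mex{0} = 1
g(6) = mex{0,1} = 2
g(7) = mex{1,2} = 0
g(8) = mex{0} = 1
So g(8) = 1.
By the Sprague-Grundy theorem, the Grundy value of a sum of independent games is the XOR of the component values.
Combined value = 1 ⊕ 3 ⊕ 1 = 3.

3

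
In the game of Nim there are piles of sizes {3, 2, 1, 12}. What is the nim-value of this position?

12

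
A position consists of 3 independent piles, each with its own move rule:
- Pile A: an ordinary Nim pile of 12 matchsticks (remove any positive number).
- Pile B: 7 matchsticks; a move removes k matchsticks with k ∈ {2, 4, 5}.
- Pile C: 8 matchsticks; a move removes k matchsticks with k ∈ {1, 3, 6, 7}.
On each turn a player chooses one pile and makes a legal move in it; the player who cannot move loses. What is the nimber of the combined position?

Pile A is a plain Nim pile of size 12, so its Grundy value is 12.
Build the Grundy sequence for pile B with g(k) = mex{g(k−s) : s ∈ {2, 4, 5}, s ≤ k}:
k:     0  1  2  3  4  5  6  7
g(k):  0  0  1  1  2  2  3  0
So g(7) = 0.
For pile C, compute g(0), g(1), … with moves {1, 3, 6, 7}:
g(0) = mex{} = 0
g(1) = mex{0} = 1
g(2) = mex{1} = 0
g(3) = mex{0} = 1
g(4) = mex{1} = 0
g(5) = mex{0} = 1
g(6) = mex{0,1} = 2
g(7) = mex{0,1,2} = 3
g(8) = mex{0,1,3} = 2
So g(8) = 2.
By the Sprague-Grundy theorem, the Grundy value of a sum of independent games is the XOR of the component values.
Combined value = 12 ⊕ 0 ⊕ 2 = 14.

14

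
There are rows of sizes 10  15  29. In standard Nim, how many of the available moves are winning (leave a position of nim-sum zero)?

1

Nim-sum: 10 ^ 15 ^ 29 = 24.
The overall nim-sum is X = 24. A row of size p has a winning move iff p XOR X < p (reduce it to p XOR X).
  10: 10 XOR 24 = 18 ≥ 10 — no move.
  15: 15 XOR 24 = 23 ≥ 15 — no move.
  29: 29 XOR 24 = 5 < 29 — winning move (to 5).
That gives 1 winning move.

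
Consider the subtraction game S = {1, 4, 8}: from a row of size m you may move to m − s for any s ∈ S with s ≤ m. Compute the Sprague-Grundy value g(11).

Grundy values for subtraction set {1, 4, 8}:
g(0) = mex{} = 0
g(1) = mex{0} = 1
g(2) = mex{1} = 0
g(3) = mex{0} = 1
g(4) = mex{0,1} = 2
g(5) = mex{1,2} = 0
g(6) = mex{0} = 1
g(7) = mex{1} = 0
g(8) = mex{0,2} = 1
g(9) = mex{0,1} = 2
g(10) = mex{0,1,2} = 3
g(11) = mex{0,1,3} = 2
So g(11) = 2.

2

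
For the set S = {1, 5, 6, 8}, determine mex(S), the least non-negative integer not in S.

0

0 is not in the set, so the mex is 0.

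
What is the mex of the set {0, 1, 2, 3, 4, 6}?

The values 0, 1, 2, 3, 4 are all present; 5 is the first non-negative integer missing from the set.

5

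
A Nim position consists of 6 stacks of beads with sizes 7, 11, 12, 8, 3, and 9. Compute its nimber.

2

Write each in binary and XOR column by column:
  0111  (7)
  1011  (11)
  1100  (12)
  1000  (8)
  0011  (3)
  1001  (9)
  ----
  0010  (2)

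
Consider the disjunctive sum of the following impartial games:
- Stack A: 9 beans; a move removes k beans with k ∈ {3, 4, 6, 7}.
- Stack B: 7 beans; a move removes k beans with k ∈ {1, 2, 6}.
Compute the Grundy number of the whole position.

Build the Grundy sequence for stack A with g(k) = mex{g(k−s) : s ∈ {3, 4, 6, 7}, s ≤ k}:
k:     0  1  2  3  4  5  6  7  8  9
g(k):  0  0  0  1  1  1  2  2  2  3
So g(9) = 3.
Build the Grundy sequence for stack B with g(k) = mex{g(k−s) : s ∈ {1, 2, 6}, s ≤ k}:
k:     0  1  2  3  4  5  6  7
g(k):  0  1  2  0  1  2  3  0
So g(7) = 0.
By the Sprague-Grundy theorem, the Grundy value of a sum of independent games is the XOR of the component values.
Combined value = 3 XOR 0 = 3.

3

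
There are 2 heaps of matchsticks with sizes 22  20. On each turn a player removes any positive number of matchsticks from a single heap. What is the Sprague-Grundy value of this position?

2

In binary:
  10110  (22)
  10100  (20)
  -----
  00010  (2)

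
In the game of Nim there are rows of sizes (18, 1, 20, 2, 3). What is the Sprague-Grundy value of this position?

Compute the nim-sum pairwise:
18 XOR 1 = 19
19 XOR 20 = 7
7 XOR 2 = 5
5 XOR 3 = 6

6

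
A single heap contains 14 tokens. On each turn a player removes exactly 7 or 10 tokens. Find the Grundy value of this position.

2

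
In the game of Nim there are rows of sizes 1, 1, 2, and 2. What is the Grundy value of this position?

0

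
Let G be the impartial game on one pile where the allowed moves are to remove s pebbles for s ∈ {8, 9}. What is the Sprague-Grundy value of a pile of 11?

Compute g(0), g(1), … for moves {8, 9}:
k:     0  1  2  3  4  5  6  7  8  9 10 11
g(k):  0  0  0  0  0  0  0  0  1  1  1  1
So g(11) = 1.

1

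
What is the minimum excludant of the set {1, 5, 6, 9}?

0 is not in the set, so the mex is 0.

0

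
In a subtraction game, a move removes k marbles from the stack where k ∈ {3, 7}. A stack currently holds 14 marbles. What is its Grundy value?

1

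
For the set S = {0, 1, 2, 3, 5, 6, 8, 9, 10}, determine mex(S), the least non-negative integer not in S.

4

The values 0, 1, 2, 3 are all present; 4 is the first non-negative integer missing from the set.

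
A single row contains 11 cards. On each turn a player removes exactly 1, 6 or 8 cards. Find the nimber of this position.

0

Grundy values for subtraction set {1, 6, 8}:
k:     0  1  2  3  4  5  6  7  8  9 10 11
g(k):  0  1  0  1  0  1  2  0  1  0  1  0
So g(11) = 0.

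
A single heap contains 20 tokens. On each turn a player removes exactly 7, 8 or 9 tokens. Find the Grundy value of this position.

0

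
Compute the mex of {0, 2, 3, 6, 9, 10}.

1

0 is in the set but 1 is not, so the mex is 1.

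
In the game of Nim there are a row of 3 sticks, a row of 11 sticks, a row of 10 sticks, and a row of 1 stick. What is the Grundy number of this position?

3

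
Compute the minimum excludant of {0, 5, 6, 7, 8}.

0 is in the set but 1 is not, so the mex is 1.

1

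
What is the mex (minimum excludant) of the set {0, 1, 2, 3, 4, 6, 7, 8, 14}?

5

The values 0, 1, 2, 3, 4 are all present; 5 is the first non-negative integer missing from the set.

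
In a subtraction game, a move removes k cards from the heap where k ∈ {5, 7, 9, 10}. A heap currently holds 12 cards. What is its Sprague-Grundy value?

Build the Grundy sequence with g(k) = mex{g(k−s) : s ∈ {5, 7, 9, 10}, s ≤ k}:
g(0) = mex{} = 0
g(1) = mex{} = 0
g(2) = mex{} = 0
g(3) = mex{} = 0
g(4) = mex{} = 0
g(5) = mex{0} = 1
g(6) = mex{0} = 1
g(7) = mex{0} = 1
g(8) = mex{0} = 1
g(9) = mex{0} = 1
g(10) = mex{0,1} = 2
g(11) = mex{0,1} = 2
g(12) = mex{0,1} = 2
So g(12) = 2.

2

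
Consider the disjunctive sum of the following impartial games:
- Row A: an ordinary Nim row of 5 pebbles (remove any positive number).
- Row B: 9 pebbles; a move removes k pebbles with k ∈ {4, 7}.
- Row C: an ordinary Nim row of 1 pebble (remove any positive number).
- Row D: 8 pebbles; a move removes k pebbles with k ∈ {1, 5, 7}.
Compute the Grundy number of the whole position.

Row A is a plain Nim row of size 5, so its Grundy value is 5.
Grundy values for row B (subtraction set {4, 7}):
k:     0  1  2  3  4  5  6  7  8  9
g(k):  0  0  0  0  1  1  1  1  2  2
So g(9) = 2.
Row C is a plain Nim row of size 1, so its Grundy value is 1.
For row D, compute g(0), g(1), … with moves {1, 5, 7}:
g(0) = mex{} = 0
g(1) = mex{0} = 1
g(2) = mex{1} = 0
g(3) = mex{0} = 1
g(4) = mex{1} = 0
g(5) = mex{0} = 1
g(6) = mex{1} = 0
g(7) = mex{0} = 1
g(8) = mex{1} = 0
So g(8) = 0.
By the Sprague-Grundy theorem, the Grundy value of a sum of independent games is the XOR of the component values.
Combined value = 5 ⊕ 2 ⊕ 1 ⊕ 0 = 6.

6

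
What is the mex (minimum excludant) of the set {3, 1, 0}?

2

The values 0, 1 are all present; 2 is the first non-negative integer missing from the set.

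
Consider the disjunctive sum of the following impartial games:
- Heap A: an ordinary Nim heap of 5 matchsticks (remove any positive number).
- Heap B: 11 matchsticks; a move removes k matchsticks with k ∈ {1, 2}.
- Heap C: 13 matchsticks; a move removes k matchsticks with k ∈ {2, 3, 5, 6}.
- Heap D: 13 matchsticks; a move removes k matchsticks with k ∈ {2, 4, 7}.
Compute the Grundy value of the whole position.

Heap A is a plain Nim heap of size 5, so its Grundy value is 5.
Grundy values for heap B (subtraction set {1, 2}):
k:     0  1  2  3  4  5  6  7  8  9 10 11
g(k):  0  1  2  0  1  2  0  1  2  0  1  2
So g(11) = 2.
Build the Grundy sequence for heap C with g(k) = mex{g(k−s) : s ∈ {2, 3, 5, 6}, s ≤ k}:
k:     0  1  2  3  4  5  6  7  8  9 10 11 12 13
g(k):  0  0  1  1  2  2  3  3  0  0  1  1  2  2
So g(13) = 2.
Build the Grundy sequence for heap D with g(k) = mex{g(k−s) : s ∈ {2, 4, 7}, s ≤ k}:
g(0) = mex{} = 0
g(1) = mex{} = 0
g(2) = mex{0} = 1
g(3) = mex{0} = 1
g(4) = mex{0,1} = 2
g(5) = mex{0,1} = 2
g(6) = mex{1,2} = 0
g(7) = mex{0,1,2} = 3
g(8) = mex{0,2} = 1
g(9) = mex{1,2,3} = 0
g(10) = mex{0,1} = 2
g(11) = mex{0,2,3} = 1
g(12) = mex{1,2} = 0
g(13) = mex{0,1} = 2
So g(13) = 2.
By the Sprague-Grundy theorem, the Grundy value of a sum of independent games is the XOR of the component values.
Combined value = 5 ⊕ 2 ⊕ 2 ⊕ 2 = 7.

7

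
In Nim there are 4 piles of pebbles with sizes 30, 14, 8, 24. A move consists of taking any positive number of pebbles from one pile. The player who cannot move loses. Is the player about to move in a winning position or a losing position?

Write each in binary and XOR column by column:
  11110  (30)
  01110  (14)
  01000  (8)
  11000  (24)
  -----
  00000  (0)
The nim-sum is 0, so this is a P-position: the player to move is in a losing position under optimal play.

Losing position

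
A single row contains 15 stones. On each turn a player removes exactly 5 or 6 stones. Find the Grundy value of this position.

0

Build the Grundy sequence with g(k) = mex{g(k−s) : s ∈ {5, 6}, s ≤ k}:
k:     0  1  2  3  4  5  6  7  8  9 10 11 12 13 14 15
g(k):  0  0  0  0  0  1  1  1  1  1  2  0  0  0  0  0
So g(15) = 0.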